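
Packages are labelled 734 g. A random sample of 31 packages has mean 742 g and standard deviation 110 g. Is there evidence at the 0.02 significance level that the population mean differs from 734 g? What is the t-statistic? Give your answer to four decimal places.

0.4049

H0: μ = 734; H1: μ ≠ 734 (one-sample t-test, two-sided).
t = (x̄ − μ₀)/(s/√n) = (742 − 734)/(110/√31) = 0.4049
df = n − 1 = 30
Two-sided p-value ≈ 0.6884
Since p ≈ 0.6884 > α = 0.02, fail to reject H0; the data do not provide sufficient evidence against H0.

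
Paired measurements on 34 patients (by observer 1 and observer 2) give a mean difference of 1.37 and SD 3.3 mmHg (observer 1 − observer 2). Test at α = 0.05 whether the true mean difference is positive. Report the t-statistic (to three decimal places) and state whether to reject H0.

t = 2.421; reject H0

H0: μ_d = 0; H1: μ_d > 0 (paired t-test on the differences, right-tailed).
t = d̄/(s_d/√n) = 1.37/(3.3/√34) = 2.421
df = n − 1 = 33
p-value = P(T ≥ 2.421) ≈ 0.011
Since p ≈ 0.011 < α = 0.05, reject H0; the data support H1.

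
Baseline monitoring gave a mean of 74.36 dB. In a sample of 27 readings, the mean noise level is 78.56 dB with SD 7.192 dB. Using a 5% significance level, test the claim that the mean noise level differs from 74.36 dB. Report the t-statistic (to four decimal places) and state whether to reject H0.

H0: μ = 74.36; H1: μ ≠ 74.36 (one-sample t-test, two-sided).
t = (x̄ − μ₀)/(s/√n) = (78.56 − 74.36)/(7.192/√27) = 3.0345
df = n − 1 = 26
Two-sided p-value ≈ 0.005
Since p ≈ 0.005 < α = 0.05, reject H0; the data support H1.

t = 3.0345; reject H0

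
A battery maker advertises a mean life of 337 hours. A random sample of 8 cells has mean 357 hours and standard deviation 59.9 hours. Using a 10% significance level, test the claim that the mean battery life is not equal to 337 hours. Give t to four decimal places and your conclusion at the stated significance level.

t = 0.9444; fail to reject H0

H0: μ = 337; H1: μ ≠ 337 (one-sample t-test, two-sided).
t = (x̄ − μ₀)/(s/√n) = (357 − 337)/(59.9/√8) = 0.9444
df = n − 1 = 7
Two-sided p-value ≈ 0.376
Since p ≈ 0.376 > α = 0.1, fail to reject H0; the data do not provide sufficient evidence against H0.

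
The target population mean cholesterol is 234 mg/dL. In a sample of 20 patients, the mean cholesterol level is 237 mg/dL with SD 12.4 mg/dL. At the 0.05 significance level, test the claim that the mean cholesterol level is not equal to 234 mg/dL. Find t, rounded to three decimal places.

1.082

H0: μ = 234; H1: μ ≠ 234 (one-sample t-test, two-sided).
t = (x̄ − μ₀)/(s/√n) = (237 − 234)/(12.4/√20) = 1.082
df = n − 1 = 19
Two-sided p-value ≈ 0.2928
Since p ≈ 0.2928 > α = 0.05, fail to reject H0; the evidence is not statistically significant.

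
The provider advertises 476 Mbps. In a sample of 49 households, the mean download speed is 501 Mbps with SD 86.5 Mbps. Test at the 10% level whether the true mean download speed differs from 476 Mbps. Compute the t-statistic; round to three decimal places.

H0: μ = 476; H1: μ ≠ 476 (one-sample t-test, two-sided).
t = (x̄ − μ₀)/(s/√n) = (501 − 476)/(86.5/√49) = 2.023
df = n − 1 = 48
Two-sided p-value ≈ 0.0486
Since p ≈ 0.0486 < α = 0.1, reject H0; the evidence is statistically significant.

2.023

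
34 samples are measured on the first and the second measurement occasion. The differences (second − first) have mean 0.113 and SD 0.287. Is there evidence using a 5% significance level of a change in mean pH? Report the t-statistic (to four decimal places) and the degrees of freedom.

t = 2.2958, df = 33

H0: μ_d = 0; H1: μ_d ≠ 0 (paired t-test on the differences, two-sided).
t = d̄/(s_d/√n) = 0.113/(0.287/√34) = 2.2958
df = n − 1 = 33
Two-sided p-value ≈ 0.028
Since p ≈ 0.028 < α = 0.05, reject H0; the data support H1.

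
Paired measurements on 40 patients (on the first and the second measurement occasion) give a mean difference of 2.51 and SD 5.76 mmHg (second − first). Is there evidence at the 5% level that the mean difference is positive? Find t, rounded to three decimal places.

H0: μ_d = 0; H1: μ_d > 0 (paired t-test on the differences, right-tailed).
t = d̄/(s_d/√n) = 2.51/(5.76/√40) = 2.756
df = n − 1 = 39
p-value = P(T ≥ 2.756) ≈ 0.004
Since p ≈ 0.004 < α = 0.05, reject H0; the data support H1.

2.756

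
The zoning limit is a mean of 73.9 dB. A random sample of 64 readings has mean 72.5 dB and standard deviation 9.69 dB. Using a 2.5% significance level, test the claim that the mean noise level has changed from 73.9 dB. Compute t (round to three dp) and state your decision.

H0: μ = 73.9; H1: μ ≠ 73.9 (one-sample t-test, two-sided).
t = (x̄ − μ₀)/(s/√n) = (72.5 − 73.9)/(9.69/√64) = -1.156
df = n − 1 = 63
Two-sided p-value ≈ 0.252
Since p ≈ 0.252 > α = 0.025, fail to reject H0; the evidence is not statistically significant.

t = -1.156; fail to reject H0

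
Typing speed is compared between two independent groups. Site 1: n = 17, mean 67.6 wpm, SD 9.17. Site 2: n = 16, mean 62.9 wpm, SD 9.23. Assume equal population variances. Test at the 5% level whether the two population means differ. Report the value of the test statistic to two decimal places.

1.47

Let group 1 = site 1, group 2 = site 2. H0: μ_1 = μ_2; H1: μ_1 ≠ μ_2 (two-sample pooled-variance t-test, two-sided).
s_p² = [(17−1)·9.17² + (16−1)·9.23²]/(17+16−2) = 84.6231
t = (67.6 − 62.9)/√[84.6231·(1/17 + 1/16)] = 1.47
df = n₁ + n₂ − 2 = 31
Two-sided p-value ≈ 0.1525
Since p ≈ 0.1525 > α = 0.05, fail to reject H0; the evidence is not statistically significant.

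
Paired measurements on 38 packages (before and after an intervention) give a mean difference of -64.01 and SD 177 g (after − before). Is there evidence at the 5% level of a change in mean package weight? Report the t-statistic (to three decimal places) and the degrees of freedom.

H0: μ_d = 0; H1: μ_d ≠ 0 (paired t-test on the differences, two-sided).
t = d̄/(s_d/√n) = -64.01/(177/√38) = -2.229
df = n − 1 = 37
Two-sided p-value ≈ 0.0319
Since p ≈ 0.0319 < α = 0.05, reject H0; the data support H1.

t = -2.229, df = 37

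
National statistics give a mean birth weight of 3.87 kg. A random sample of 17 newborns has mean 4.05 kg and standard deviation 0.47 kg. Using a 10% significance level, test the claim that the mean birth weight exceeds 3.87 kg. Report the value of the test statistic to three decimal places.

H0: μ = 3.87; H1: μ > 3.87 (one-sample t-test, right-tailed).
t = (x̄ − μ₀)/(s/√n) = (4.05 − 3.87)/(0.47/√17) = 1.579
df = n − 1 = 16
p-value = P(T ≥ 1.579) ≈ 0.0669
Since p ≈ 0.0669 < α = 0.1, reject H0; the data support H1.

1.579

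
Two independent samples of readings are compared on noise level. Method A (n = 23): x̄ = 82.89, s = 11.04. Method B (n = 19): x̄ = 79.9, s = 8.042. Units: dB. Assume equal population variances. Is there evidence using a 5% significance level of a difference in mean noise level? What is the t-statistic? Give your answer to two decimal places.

0.98

Let group 1 = method A, group 2 = method B. H0: μ_1 = μ_2; H1: μ_1 ≠ μ_2 (two-sample pooled-variance t-test, two-sided).
s_p² = [(23−1)·11.04² + (19−1)·8.042²]/(23+19−2) = 96.1381
t = (82.89 − 79.9)/√[96.1381·(1/23 + 1/19)] = 0.98
df = n₁ + n₂ − 2 = 40
Two-sided p-value ≈ 0.3312
Since p ≈ 0.3312 > α = 0.05, fail to reject H0; the evidence is not statistically significant.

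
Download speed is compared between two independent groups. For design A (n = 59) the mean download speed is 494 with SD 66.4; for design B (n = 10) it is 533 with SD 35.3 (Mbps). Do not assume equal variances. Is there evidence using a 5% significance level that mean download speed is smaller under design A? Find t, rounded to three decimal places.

Let group 1 = design A, group 2 = design B. H0: μ_1 = μ_2; H1: μ_1 < μ_2 (Welch's two-sample t-test, left-tailed).
t = (x̄_1 − x̄_2)/√(s_1²/n_1 + s_2²/n_2) = (494 − 533)/√(66.4²/59 + 35.3²/10) = -2.762
Welch–Satterthwaite df ≈ 21.81
p-value = P(T ≤ -2.762) ≈ 0.0057
Since p ≈ 0.0057 < α = 0.05, reject H0; the evidence is statistically significant.

-2.762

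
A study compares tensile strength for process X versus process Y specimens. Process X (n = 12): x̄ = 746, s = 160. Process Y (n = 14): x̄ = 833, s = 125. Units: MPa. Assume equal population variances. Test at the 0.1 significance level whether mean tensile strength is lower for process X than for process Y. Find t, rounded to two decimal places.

Let group 1 = process X, group 2 = process Y. H0: μ_1 = μ_2; H1: μ_1 < μ_2 (two-sample pooled-variance t-test, left-tailed).
s_p² = [(12−1)·160² + (14−1)·125²]/(12+14−2) = 20196.9
t = (746 − 833)/√[20196.9·(1/12 + 1/14)] = -1.56
df = n₁ + n₂ − 2 = 24
p-value = P(T ≤ -1.56) ≈ 0.066
Since p ≈ 0.066 < α = 0.1, reject H0; the evidence is statistically significant.

-1.56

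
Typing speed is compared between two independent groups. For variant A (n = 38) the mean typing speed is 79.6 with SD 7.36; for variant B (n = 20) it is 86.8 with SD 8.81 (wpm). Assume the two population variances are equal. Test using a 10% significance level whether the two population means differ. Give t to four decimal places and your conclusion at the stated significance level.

Let group 1 = variant A, group 2 = variant B. H0: μ_1 = μ_2; H1: μ_1 ≠ μ_2 (two-sample pooled-variance t-test, two-sided).
s_p² = [(38−1)·7.36² + (20−1)·8.81²]/(38+20−2) = 62.1247
t = (79.6 − 86.8)/√[62.1247·(1/38 + 1/20)] = -3.3067
df = n₁ + n₂ − 2 = 56
Two-sided p-value ≈ 0.0017
Since p ≈ 0.0017 < α = 0.1, reject H0; the data support H1.

t = -3.3067; reject H0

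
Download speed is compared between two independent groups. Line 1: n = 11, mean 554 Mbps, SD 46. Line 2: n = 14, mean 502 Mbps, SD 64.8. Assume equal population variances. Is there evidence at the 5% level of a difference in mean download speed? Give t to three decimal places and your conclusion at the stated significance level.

t = 2.249; reject H0

Let group 1 = line 1, group 2 = line 2. H0: μ_1 = μ_2; H1: μ_1 ≠ μ_2 (two-sample pooled-variance t-test, two-sided).
s_p² = [(11−1)·46² + (14−1)·64.8²]/(11+14−2) = 3293.37
t = (554 − 502)/√[3293.37·(1/11 + 1/14)] = 2.249
df = n₁ + n₂ − 2 = 23
Two-sided p-value ≈ 0.034
Since p ≈ 0.034 < α = 0.05, reject H0; the data support H1.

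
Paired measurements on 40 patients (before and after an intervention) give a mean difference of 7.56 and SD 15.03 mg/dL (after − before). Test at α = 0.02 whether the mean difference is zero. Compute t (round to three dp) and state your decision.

t = 3.181; reject H0

H0: μ_d = 0; H1: μ_d ≠ 0 (paired t-test on the differences, two-sided).
t = d̄/(s_d/√n) = 7.56/(15.03/√40) = 3.181
df = n − 1 = 39
Two-sided p-value ≈ 0.003
Since p ≈ 0.003 < α = 0.02, reject H0; the data support H1.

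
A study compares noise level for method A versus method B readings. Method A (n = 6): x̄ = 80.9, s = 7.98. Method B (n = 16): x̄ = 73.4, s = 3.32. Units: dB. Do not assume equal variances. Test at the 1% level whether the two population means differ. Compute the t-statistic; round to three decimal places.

Let group 1 = method A, group 2 = method B. H0: μ_1 = μ_2; H1: μ_1 ≠ μ_2 (Welch's two-sample t-test, two-sided).
t = (x̄_1 − x̄_2)/√(s_1²/n_1 + s_2²/n_2) = (80.9 − 73.4)/√(7.98²/6 + 3.32²/16) = 2.231
Welch–Satterthwaite df ≈ 5.66
Two-sided p-value ≈ 0.0698
Since p ≈ 0.0698 > α = 0.01, fail to reject H0; the evidence is not statistically significant.

2.231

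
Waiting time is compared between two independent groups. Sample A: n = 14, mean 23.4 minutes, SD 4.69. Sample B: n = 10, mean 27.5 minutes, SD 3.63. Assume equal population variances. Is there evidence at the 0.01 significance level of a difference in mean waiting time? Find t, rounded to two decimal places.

-2.31

Let group 1 = sample A, group 2 = sample B. H0: μ_1 = μ_2; H1: μ_1 ≠ μ_2 (two-sample pooled-variance t-test, two-sided).
s_p² = [(14−1)·4.69² + (10−1)·3.63²]/(14+10−2) = 18.3882
t = (23.4 − 27.5)/√[18.3882·(1/14 + 1/10)] = -2.31
df = n₁ + n₂ − 2 = 22
Two-sided p-value ≈ 0.031
Since p ≈ 0.031 > α = 0.01, fail to reject H0; the evidence is not statistically significant.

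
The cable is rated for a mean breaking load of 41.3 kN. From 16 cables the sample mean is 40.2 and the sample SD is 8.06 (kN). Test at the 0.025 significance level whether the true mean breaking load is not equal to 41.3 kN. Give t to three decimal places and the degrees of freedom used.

t = -0.546, df = 15

H0: μ = 41.3; H1: μ ≠ 41.3 (one-sample t-test, two-sided).
t = (x̄ − μ₀)/(s/√n) = (40.2 − 41.3)/(8.06/√16) = -0.546
df = n − 1 = 15
Two-sided p-value ≈ 0.593
Since p ≈ 0.593 > α = 0.025, fail to reject H0; the evidence is not statistically significant.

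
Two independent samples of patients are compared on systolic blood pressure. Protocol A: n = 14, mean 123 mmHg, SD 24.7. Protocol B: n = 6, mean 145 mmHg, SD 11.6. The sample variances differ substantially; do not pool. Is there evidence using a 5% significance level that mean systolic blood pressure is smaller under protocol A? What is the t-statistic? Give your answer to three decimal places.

-2.708

Let group 1 = protocol A, group 2 = protocol B. H0: μ_1 = μ_2; H1: μ_1 < μ_2 (Welch's two-sample t-test, left-tailed).
t = (x̄_1 − x̄_2)/√(s_1²/n_1 + s_2²/n_2) = (123 − 145)/√(24.7²/14 + 11.6²/6) = -2.708
Welch–Satterthwaite df ≈ 17.66
p-value = P(T ≤ -2.708) ≈ 0.007
Since p ≈ 0.007 < α = 0.05, reject H0; the evidence is statistically significant.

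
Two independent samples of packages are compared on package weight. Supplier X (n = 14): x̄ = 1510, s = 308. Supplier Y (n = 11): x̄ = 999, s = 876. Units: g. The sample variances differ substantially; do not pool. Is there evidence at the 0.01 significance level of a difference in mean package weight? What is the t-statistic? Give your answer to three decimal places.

Let group 1 = supplier X, group 2 = supplier Y. H0: μ_1 = μ_2; H1: μ_1 ≠ μ_2 (Welch's two-sample t-test, two-sided).
t = (x̄_1 − x̄_2)/√(s_1²/n_1 + s_2²/n_2) = (1510 − 999)/√(308²/14 + 876²/11) = 1.847
Welch–Satterthwaite df ≈ 11.95
Two-sided p-value ≈ 0.090
Since p ≈ 0.090 > α = 0.01, fail to reject H0; the evidence is not statistically significant.

1.847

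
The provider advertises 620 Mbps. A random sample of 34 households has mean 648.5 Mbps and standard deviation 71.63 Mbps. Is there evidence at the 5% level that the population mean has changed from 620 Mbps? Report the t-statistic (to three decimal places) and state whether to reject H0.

t = 2.320; reject H0

H0: μ = 620; H1: μ ≠ 620 (one-sample t-test, two-sided).
t = (x̄ − μ₀)/(s/√n) = (648.5 − 620)/(71.63/√34) = 2.320
df = n − 1 = 33
Two-sided p-value ≈ 0.027
Since p ≈ 0.027 < α = 0.05, reject H0; the evidence is statistically significant.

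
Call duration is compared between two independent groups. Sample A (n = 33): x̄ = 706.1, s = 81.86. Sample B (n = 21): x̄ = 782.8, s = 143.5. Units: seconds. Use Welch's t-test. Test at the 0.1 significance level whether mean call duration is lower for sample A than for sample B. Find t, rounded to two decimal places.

-2.23

Let group 1 = sample A, group 2 = sample B. H0: μ_1 = μ_2; H1: μ_1 < μ_2 (Welch's two-sample t-test, left-tailed).
t = (x̄_1 − x̄_2)/√(s_1²/n_1 + s_2²/n_2) = (706.1 − 782.8)/√(81.86²/33 + 143.5²/21) = -2.23
Welch–Satterthwaite df ≈ 28.38
p-value = P(T ≤ -2.23) ≈ 0.0169
Since p ≈ 0.0169 < α = 0.1, reject H0; the data support H1.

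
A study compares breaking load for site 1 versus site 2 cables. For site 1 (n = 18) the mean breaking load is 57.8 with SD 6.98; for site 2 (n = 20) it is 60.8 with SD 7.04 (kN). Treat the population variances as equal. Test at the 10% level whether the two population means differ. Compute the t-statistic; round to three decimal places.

Let group 1 = site 1, group 2 = site 2. H0: μ_1 = μ_2; H1: μ_1 ≠ μ_2 (two-sample pooled-variance t-test, two-sided).
s_p² = [(18−1)·6.98² + (20−1)·7.04²]/(18+20−2) = 49.1644
t = (57.8 − 60.8)/√[49.1644·(1/18 + 1/20)] = -1.317
df = n₁ + n₂ − 2 = 36
Two-sided p-value ≈ 0.196
Since p ≈ 0.196 > α = 0.1, fail to reject H0; the data do not provide sufficient evidence against H0.

-1.317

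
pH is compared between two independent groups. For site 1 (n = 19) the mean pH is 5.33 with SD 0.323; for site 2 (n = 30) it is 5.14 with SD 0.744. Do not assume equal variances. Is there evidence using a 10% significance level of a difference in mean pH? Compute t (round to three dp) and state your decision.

t = 1.228; fail to reject H0

Let group 1 = site 1, group 2 = site 2. H0: μ_1 = μ_2; H1: μ_1 ≠ μ_2 (Welch's two-sample t-test, two-sided).
t = (x̄_1 − x̄_2)/√(s_1²/n_1 + s_2²/n_2) = (5.33 − 5.14)/√(0.323²/19 + 0.744²/30) = 1.228
Welch–Satterthwaite df ≈ 42.73
Two-sided p-value ≈ 0.2262
Since p ≈ 0.2262 > α = 0.1, fail to reject H0; the evidence is not statistically significant.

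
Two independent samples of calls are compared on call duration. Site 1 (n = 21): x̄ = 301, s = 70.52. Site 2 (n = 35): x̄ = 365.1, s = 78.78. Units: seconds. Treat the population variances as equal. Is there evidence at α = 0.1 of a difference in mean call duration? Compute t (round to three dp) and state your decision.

Let group 1 = site 1, group 2 = site 2. H0: μ_1 = μ_2; H1: μ_1 ≠ μ_2 (two-sample pooled-variance t-test, two-sided).
s_p² = [(21−1)·70.52² + (35−1)·78.78²]/(21+35−2) = 5749.54
t = (301 − 365.1)/√[5749.54·(1/21 + 1/35)] = -3.063
df = n₁ + n₂ − 2 = 54
Two-sided p-value ≈ 0.0034
Since p ≈ 0.0034 < α = 0.1, reject H0; the evidence is statistically significant.

t = -3.063; reject H0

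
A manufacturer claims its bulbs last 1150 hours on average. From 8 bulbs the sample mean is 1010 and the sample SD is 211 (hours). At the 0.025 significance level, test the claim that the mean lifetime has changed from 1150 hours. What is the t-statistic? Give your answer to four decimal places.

H0: μ = 1150; H1: μ ≠ 1150 (one-sample t-test, two-sided).
t = (x̄ − μ₀)/(s/√n) = (1010 − 1150)/(211/√8) = -1.8767
df = n − 1 = 7
Two-sided p-value ≈ 0.1027
Since p ≈ 0.1027 > α = 0.025, fail to reject H0; the evidence is not statistically significant.

-1.8767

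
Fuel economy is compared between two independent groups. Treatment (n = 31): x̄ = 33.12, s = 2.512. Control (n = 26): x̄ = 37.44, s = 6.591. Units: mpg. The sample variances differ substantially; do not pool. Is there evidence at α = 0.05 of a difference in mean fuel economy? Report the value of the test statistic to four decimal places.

Let group 1 = treatment, group 2 = control. H0: μ_1 = μ_2; H1: μ_1 ≠ μ_2 (Welch's two-sample t-test, two-sided).
t = (x̄_1 − x̄_2)/√(s_1²/n_1 + s_2²/n_2) = (33.12 − 37.44)/√(2.512²/31 + 6.591²/26) = -3.1554
Welch–Satterthwaite df ≈ 31.08
Two-sided p-value ≈ 0.004
Since p ≈ 0.004 < α = 0.05, reject H0; the data support H1.

-3.1554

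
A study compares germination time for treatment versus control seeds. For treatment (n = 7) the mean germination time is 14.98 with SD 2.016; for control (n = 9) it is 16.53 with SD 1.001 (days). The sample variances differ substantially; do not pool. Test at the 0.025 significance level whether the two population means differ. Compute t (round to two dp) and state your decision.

t = -1.86; fail to reject H0

Let group 1 = treatment, group 2 = control. H0: μ_1 = μ_2; H1: μ_1 ≠ μ_2 (Welch's two-sample t-test, two-sided).
t = (x̄_1 − x̄_2)/√(s_1²/n_1 + s_2²/n_2) = (14.98 − 16.53)/√(2.016²/7 + 1.001²/9) = -1.86
Welch–Satterthwaite df ≈ 8.29
Two-sided p-value ≈ 0.098
Since p ≈ 0.098 > α = 0.025, fail to reject H0; the evidence is not statistically significant.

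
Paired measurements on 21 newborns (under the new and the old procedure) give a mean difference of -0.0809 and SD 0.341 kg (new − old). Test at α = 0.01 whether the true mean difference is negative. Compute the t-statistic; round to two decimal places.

H0: μ_d = 0; H1: μ_d < 0 (paired t-test on the differences, left-tailed).
t = d̄/(s_d/√n) = -0.0809/(0.341/√21) = -1.09
df = n − 1 = 20
p-value = P(T ≤ -1.09) ≈ 0.1449
Since p ≈ 0.1449 > α = 0.01, fail to reject H0; the data do not provide sufficient evidence against H0.

-1.09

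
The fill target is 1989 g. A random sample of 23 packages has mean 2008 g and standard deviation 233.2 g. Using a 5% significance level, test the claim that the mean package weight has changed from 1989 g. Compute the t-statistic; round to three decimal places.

0.391

H0: μ = 1989; H1: μ ≠ 1989 (one-sample t-test, two-sided).
t = (x̄ − μ₀)/(s/√n) = (2008 − 1989)/(233.2/√23) = 0.391
df = n − 1 = 22
Two-sided p-value ≈ 0.6997
Since p ≈ 0.6997 > α = 0.05, fail to reject H0; the data do not provide sufficient evidence against H0.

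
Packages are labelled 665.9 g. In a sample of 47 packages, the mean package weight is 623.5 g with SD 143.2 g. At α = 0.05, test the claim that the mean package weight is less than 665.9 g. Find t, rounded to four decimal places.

H0: μ = 665.9; H1: μ < 665.9 (one-sample t-test, left-tailed).
t = (x̄ − μ₀)/(s/√n) = (623.5 − 665.9)/(143.2/√47) = -2.0299
df = n − 1 = 46
p-value = P(T ≤ -2.0299) ≈ 0.0241
Since p ≈ 0.0241 < α = 0.05, reject H0; the data support H1.

-2.0299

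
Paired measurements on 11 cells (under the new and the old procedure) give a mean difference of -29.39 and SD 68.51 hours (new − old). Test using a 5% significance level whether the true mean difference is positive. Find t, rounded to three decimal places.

H0: μ_d = 0; H1: μ_d > 0 (paired t-test on the differences, right-tailed).
t = d̄/(s_d/√n) = -29.39/(68.51/√11) = -1.423
df = n − 1 = 10
p-value = P(T ≥ -1.423) ≈ 0.9074
Since p ≈ 0.9074 > α = 0.05, fail to reject H0; the evidence is not statistically significant.

-1.423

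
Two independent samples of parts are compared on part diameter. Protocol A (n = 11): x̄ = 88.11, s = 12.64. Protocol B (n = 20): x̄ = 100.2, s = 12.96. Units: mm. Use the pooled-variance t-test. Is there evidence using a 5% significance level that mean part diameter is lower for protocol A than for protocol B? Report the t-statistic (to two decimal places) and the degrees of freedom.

t = -2.51, df = 29

Let group 1 = protocol A, group 2 = protocol B. H0: μ_1 = μ_2; H1: μ_1 < μ_2 (two-sample pooled-variance t-test, left-tailed).
s_p² = [(11−1)·12.64² + (20−1)·12.96²]/(11+20−2) = 165.137
t = (88.11 − 100.2)/√[165.137·(1/11 + 1/20)] = -2.51
df = n₁ + n₂ − 2 = 29
p-value = P(T ≤ -2.51) ≈ 0.009
Since p ≈ 0.009 < α = 0.05, reject H0; the evidence is statistically significant.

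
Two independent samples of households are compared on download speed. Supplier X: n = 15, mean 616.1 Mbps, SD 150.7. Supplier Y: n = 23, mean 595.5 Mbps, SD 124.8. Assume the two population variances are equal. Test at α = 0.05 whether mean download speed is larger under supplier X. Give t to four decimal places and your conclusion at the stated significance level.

t = 0.4582; fail to reject H0

Let group 1 = supplier X, group 2 = supplier Y. H0: μ_1 = μ_2; H1: μ_1 > μ_2 (two-sample pooled-variance t-test, right-tailed).
s_p² = [(15−1)·150.7² + (23−1)·124.8²]/(15+23−2) = 18349.9
t = (616.1 − 595.5)/√[18349.9·(1/15 + 1/23)] = 0.4582
df = n₁ + n₂ − 2 = 36
p-value = P(T ≥ 0.4582) ≈ 0.325
Since p ≈ 0.325 > α = 0.05, fail to reject H0; the data do not provide sufficient evidence against H0.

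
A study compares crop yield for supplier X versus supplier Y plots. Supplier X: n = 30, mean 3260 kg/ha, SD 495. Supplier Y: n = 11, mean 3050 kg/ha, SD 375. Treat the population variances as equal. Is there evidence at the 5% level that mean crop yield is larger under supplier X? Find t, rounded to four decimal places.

1.2753

Let group 1 = supplier X, group 2 = supplier Y. H0: μ_1 = μ_2; H1: μ_1 > μ_2 (two-sample pooled-variance t-test, right-tailed).
s_p² = [(30−1)·495² + (11−1)·375²]/(30+11−2) = 218256
t = (3260 − 3050)/√[218256·(1/30 + 1/11)] = 1.2753
df = n₁ + n₂ − 2 = 39
p-value = P(T ≥ 1.2753) ≈ 0.1049
Since p ≈ 0.1049 > α = 0.05, fail to reject H0; the data do not provide sufficient evidence against H0.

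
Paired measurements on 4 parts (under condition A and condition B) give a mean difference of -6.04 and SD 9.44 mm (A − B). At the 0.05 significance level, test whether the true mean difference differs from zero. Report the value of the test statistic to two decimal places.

-1.28

H0: μ_d = 0; H1: μ_d ≠ 0 (paired t-test on the differences, two-sided).
t = d̄/(s_d/√n) = -6.04/(9.44/√4) = -1.28
df = n − 1 = 3
Two-sided p-value ≈ 0.291
Since p ≈ 0.291 > α = 0.05, fail to reject H0; the data do not provide sufficient evidence against H0.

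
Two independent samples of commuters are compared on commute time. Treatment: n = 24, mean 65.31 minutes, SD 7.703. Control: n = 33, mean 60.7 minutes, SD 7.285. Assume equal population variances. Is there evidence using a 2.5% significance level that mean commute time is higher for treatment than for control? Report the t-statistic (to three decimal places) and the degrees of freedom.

t = 2.303, df = 55

Let group 1 = treatment, group 2 = control. H0: μ_1 = μ_2; H1: μ_1 > μ_2 (two-sample pooled-variance t-test, right-tailed).
s_p² = [(24−1)·7.703² + (33−1)·7.285²]/(24+33−2) = 55.6911
t = (65.31 − 60.7)/√[55.6911·(1/24 + 1/33)] = 2.303
df = n₁ + n₂ − 2 = 55
p-value = P(T ≥ 2.303) ≈ 0.0126
Since p ≈ 0.0126 < α = 0.025, reject H0; the evidence is statistically significant.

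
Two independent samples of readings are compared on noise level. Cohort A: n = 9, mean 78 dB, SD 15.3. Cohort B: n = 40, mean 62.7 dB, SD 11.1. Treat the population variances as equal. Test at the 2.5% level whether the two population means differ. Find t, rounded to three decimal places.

3.479

Let group 1 = cohort A, group 2 = cohort B. H0: μ_1 = μ_2; H1: μ_1 ≠ μ_2 (two-sample pooled-variance t-test, two-sided).
s_p² = [(9−1)·15.3² + (40−1)·11.1²]/(9+40−2) = 142.083
t = (78 − 62.7)/√[142.083·(1/9 + 1/40)] = 3.479
df = n₁ + n₂ − 2 = 47
Two-sided p-value ≈ 0.0011
Since p ≈ 0.0011 < α = 0.025, reject H0; the data support H1.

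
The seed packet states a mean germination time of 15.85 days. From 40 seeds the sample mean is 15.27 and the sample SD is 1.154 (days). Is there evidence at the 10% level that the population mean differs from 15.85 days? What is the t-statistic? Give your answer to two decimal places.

H0: μ = 15.85; H1: μ ≠ 15.85 (one-sample t-test, two-sided).
t = (x̄ − μ₀)/(s/√n) = (15.27 − 15.85)/(1.154/√40) = -3.18
df = n − 1 = 39
Two-sided p-value ≈ 0.003
Since p ≈ 0.003 < α = 0.1, reject H0; the evidence is statistically significant.

-3.18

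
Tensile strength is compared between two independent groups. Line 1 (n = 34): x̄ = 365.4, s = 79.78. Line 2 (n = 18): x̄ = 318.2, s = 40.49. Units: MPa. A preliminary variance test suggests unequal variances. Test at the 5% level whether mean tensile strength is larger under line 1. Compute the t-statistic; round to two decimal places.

Let group 1 = line 1, group 2 = line 2. H0: μ_1 = μ_2; H1: μ_1 > μ_2 (Welch's two-sample t-test, right-tailed).
t = (x̄_1 − x̄_2)/√(s_1²/n_1 + s_2²/n_2) = (365.4 − 318.2)/√(79.78²/34 + 40.49²/18) = 2.83
Welch–Satterthwaite df ≈ 49.96
p-value = P(T ≥ 2.83) ≈ 0.0033
Since p ≈ 0.0033 < α = 0.05, reject H0; the evidence is statistically significant.

2.83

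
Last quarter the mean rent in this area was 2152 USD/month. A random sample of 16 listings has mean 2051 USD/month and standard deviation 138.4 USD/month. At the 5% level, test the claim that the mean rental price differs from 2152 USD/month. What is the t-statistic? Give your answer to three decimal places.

H0: μ = 2152; H1: μ ≠ 2152 (one-sample t-test, two-sided).
t = (x̄ − μ₀)/(s/√n) = (2051 − 2152)/(138.4/√16) = -2.919
df = n − 1 = 15
Two-sided p-value ≈ 0.0106
Since p ≈ 0.0106 < α = 0.05, reject H0; the evidence is statistically significant.

-2.919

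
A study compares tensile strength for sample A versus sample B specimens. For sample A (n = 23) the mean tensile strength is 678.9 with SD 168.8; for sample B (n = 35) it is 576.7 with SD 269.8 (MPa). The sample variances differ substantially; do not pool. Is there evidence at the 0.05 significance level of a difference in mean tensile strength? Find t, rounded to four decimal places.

Let group 1 = sample A, group 2 = sample B. H0: μ_1 = μ_2; H1: μ_1 ≠ μ_2 (Welch's two-sample t-test, two-sided).
t = (x̄_1 − x̄_2)/√(s_1²/n_1 + s_2²/n_2) = (678.9 − 576.7)/√(168.8²/23 + 269.8²/35) = 1.7741
Welch–Satterthwaite df ≈ 55.91
Two-sided p-value ≈ 0.081
Since p ≈ 0.081 > α = 0.05, fail to reject H0; the data do not provide sufficient evidence against H0.

1.7741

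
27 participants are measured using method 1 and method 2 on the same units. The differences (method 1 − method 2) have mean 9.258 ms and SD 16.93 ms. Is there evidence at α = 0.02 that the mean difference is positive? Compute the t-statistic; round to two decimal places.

2.84

H0: μ_d = 0; H1: μ_d > 0 (paired t-test on the differences, right-tailed).
t = d̄/(s_d/√n) = 9.258/(16.93/√27) = 2.84
df = n − 1 = 26
p-value = P(T ≥ 2.84) ≈ 0.004
Since p ≈ 0.004 < α = 0.02, reject H0; the evidence is statistically significant.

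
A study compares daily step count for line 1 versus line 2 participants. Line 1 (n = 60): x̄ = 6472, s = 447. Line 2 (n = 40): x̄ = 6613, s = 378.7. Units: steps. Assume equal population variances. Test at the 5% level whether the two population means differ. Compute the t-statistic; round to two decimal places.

Let group 1 = line 1, group 2 = line 2. H0: μ_1 = μ_2; H1: μ_1 ≠ μ_2 (two-sample pooled-variance t-test, two-sided).
s_p² = [(60−1)·447² + (40−1)·378.7²]/(60+40−2) = 177366
t = (6472 − 6613)/√[177366·(1/60 + 1/40)] = -1.64
df = n₁ + n₂ − 2 = 98
Two-sided p-value ≈ 0.1042
Since p ≈ 0.1042 > α = 0.05, fail to reject H0; the evidence is not statistically significant.

-1.64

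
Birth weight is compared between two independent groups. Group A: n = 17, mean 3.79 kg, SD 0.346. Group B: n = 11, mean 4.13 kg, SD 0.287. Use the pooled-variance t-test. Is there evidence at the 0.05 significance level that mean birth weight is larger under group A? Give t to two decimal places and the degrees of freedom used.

t = -2.71, df = 26

Let group 1 = group A, group 2 = group B. H0: μ_1 = μ_2; H1: μ_1 > μ_2 (two-sample pooled-variance t-test, right-tailed).
s_p² = [(17−1)·0.346² + (11−1)·0.287²]/(17+11−2) = 0.105352
t = (3.79 − 4.13)/√[0.105352·(1/17 + 1/11)] = -2.71
df = n₁ + n₂ − 2 = 26
p-value = P(T ≥ -2.71) ≈ 0.994
Since p ≈ 0.994 > α = 0.05, fail to reject H0; the evidence is not statistically significant.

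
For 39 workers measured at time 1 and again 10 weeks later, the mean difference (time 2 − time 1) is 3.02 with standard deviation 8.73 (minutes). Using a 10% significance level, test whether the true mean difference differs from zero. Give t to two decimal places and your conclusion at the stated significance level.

H0: μ_d = 0; H1: μ_d ≠ 0 (paired t-test on the differences, two-sided).
t = d̄/(s_d/√n) = 3.02/(8.73/√39) = 2.16
df = n − 1 = 38
Two-sided p-value ≈ 0.037
Since p ≈ 0.037 < α = 0.1, reject H0; the data support H1.

t = 2.16; reject H0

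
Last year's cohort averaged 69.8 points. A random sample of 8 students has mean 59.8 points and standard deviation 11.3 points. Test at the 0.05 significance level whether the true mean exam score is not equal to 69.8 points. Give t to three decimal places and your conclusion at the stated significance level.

H0: μ = 69.8; H1: μ ≠ 69.8 (one-sample t-test, two-sided).
t = (x̄ − μ₀)/(s/√n) = (59.8 − 69.8)/(11.3/√8) = -2.503
df = n − 1 = 7
Two-sided p-value ≈ 0.041
Since p ≈ 0.041 < α = 0.05, reject H0; the evidence is statistically significant.

t = -2.503; reject H0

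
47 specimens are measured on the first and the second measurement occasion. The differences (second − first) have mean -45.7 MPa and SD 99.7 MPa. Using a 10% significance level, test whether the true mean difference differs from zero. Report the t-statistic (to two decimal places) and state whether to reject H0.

t = -3.14; reject H0

H0: μ_d = 0; H1: μ_d ≠ 0 (paired t-test on the differences, two-sided).
t = d̄/(s_d/√n) = -45.7/(99.7/√47) = -3.14
df = n − 1 = 46
Two-sided p-value ≈ 0.003
Since p ≈ 0.003 < α = 0.1, reject H0; the evidence is statistically significant.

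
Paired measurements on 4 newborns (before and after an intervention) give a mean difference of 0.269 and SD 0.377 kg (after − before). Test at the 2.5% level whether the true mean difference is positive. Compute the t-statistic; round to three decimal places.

1.427

H0: μ_d = 0; H1: μ_d > 0 (paired t-test on the differences, right-tailed).
t = d̄/(s_d/√n) = 0.269/(0.377/√4) = 1.427
df = n − 1 = 3
p-value = P(T ≥ 1.427) ≈ 0.124
Since p ≈ 0.124 > α = 0.025, fail to reject H0; the evidence is not statistically significant.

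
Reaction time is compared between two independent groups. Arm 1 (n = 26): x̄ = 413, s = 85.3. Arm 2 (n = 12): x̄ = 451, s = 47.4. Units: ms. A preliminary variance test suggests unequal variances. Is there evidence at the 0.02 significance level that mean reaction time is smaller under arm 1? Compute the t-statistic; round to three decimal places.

Let group 1 = arm 1, group 2 = arm 2. H0: μ_1 = μ_2; H1: μ_1 < μ_2 (Welch's two-sample t-test, left-tailed).
t = (x̄_1 − x̄_2)/√(s_1²/n_1 + s_2²/n_2) = (413 − 451)/√(85.3²/26 + 47.4²/12) = -1.758
Welch–Satterthwaite df ≈ 34.52
p-value = P(T ≤ -1.758) ≈ 0.044
Since p ≈ 0.044 > α = 0.02, fail to reject H0; the evidence is not statistically significant.

-1.758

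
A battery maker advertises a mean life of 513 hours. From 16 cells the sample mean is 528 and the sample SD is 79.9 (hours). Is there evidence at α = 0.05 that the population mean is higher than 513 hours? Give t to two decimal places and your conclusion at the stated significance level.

t = 0.75; fail to reject H0

H0: μ = 513; H1: μ > 513 (one-sample t-test, right-tailed).
t = (x̄ − μ₀)/(s/√n) = (528 − 513)/(79.9/√16) = 0.75
df = n − 1 = 15
p-value = P(T ≥ 0.75) ≈ 0.232
Since p ≈ 0.232 > α = 0.05, fail to reject H0; the evidence is not statistically significant.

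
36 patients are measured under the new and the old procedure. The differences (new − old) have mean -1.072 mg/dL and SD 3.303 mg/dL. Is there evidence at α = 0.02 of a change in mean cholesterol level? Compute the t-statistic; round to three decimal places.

-1.947

H0: μ_d = 0; H1: μ_d ≠ 0 (paired t-test on the differences, two-sided).
t = d̄/(s_d/√n) = -1.072/(3.303/√36) = -1.947
df = n − 1 = 35
Two-sided p-value ≈ 0.060
Since p ≈ 0.060 > α = 0.02, fail to reject H0; the evidence is not statistically significant.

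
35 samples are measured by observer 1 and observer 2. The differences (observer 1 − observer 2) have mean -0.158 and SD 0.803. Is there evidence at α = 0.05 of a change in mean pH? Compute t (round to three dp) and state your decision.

H0: μ_d = 0; H1: μ_d ≠ 0 (paired t-test on the differences, two-sided).
t = d̄/(s_d/√n) = -0.158/(0.803/√35) = -1.164
df = n − 1 = 34
Two-sided p-value ≈ 0.2525
Since p ≈ 0.2525 > α = 0.05, fail to reject H0; the data do not provide sufficient evidence against H0.

t = -1.164; fail to reject H0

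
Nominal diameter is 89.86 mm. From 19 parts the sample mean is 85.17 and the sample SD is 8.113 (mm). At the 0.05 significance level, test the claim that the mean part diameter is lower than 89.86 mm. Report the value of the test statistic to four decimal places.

-2.5198

H0: μ = 89.86; H1: μ < 89.86 (one-sample t-test, left-tailed).
t = (x̄ − μ₀)/(s/√n) = (85.17 − 89.86)/(8.113/√19) = -2.5198
df = n − 1 = 18
p-value = P(T ≤ -2.5198) ≈ 0.0107
Since p ≈ 0.0107 < α = 0.05, reject H0; the evidence is statistically significant.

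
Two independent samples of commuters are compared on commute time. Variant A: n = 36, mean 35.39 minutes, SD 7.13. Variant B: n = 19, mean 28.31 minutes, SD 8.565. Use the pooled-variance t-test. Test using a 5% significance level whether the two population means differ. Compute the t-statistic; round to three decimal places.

3.265

Let group 1 = variant A, group 2 = variant B. H0: μ_1 = μ_2; H1: μ_1 ≠ μ_2 (two-sample pooled-variance t-test, two-sided).
s_p² = [(36−1)·7.13² + (19−1)·8.565²]/(36+19−2) = 58.486
t = (35.39 − 28.31)/√[58.486·(1/36 + 1/19)] = 3.265
df = n₁ + n₂ − 2 = 53
Two-sided p-value ≈ 0.0019
Since p ≈ 0.0019 < α = 0.05, reject H0; the data support H1.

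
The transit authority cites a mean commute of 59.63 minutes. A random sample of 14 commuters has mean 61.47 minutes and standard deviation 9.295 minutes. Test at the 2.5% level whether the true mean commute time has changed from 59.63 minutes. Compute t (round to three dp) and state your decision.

H0: μ = 59.63; H1: μ ≠ 59.63 (one-sample t-test, two-sided).
t = (x̄ − μ₀)/(s/√n) = (61.47 − 59.63)/(9.295/√14) = 0.741
df = n − 1 = 13
Two-sided p-value ≈ 0.4721
Since p ≈ 0.4721 > α = 0.025, fail to reject H0; the evidence is not statistically significant.

t = 0.741; fail to reject H0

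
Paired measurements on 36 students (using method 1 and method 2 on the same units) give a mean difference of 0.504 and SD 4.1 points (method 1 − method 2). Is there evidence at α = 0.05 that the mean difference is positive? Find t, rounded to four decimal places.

H0: μ_d = 0; H1: μ_d > 0 (paired t-test on the differences, right-tailed).
t = d̄/(s_d/√n) = 0.504/(4.1/√36) = 0.7376
df = n − 1 = 35
p-value = P(T ≥ 0.7376) ≈ 0.233
Since p ≈ 0.233 > α = 0.05, fail to reject H0; the data do not provide sufficient evidence against H0.

0.7376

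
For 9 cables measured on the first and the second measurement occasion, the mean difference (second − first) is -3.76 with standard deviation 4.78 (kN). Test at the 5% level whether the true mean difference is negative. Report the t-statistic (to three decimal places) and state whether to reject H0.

t = -2.360; reject H0

H0: μ_d = 0; H1: μ_d < 0 (paired t-test on the differences, left-tailed).
t = d̄/(s_d/√n) = -3.76/(4.78/√9) = -2.360
df = n − 1 = 8
p-value = P(T ≤ -2.360) ≈ 0.023
Since p ≈ 0.023 < α = 0.05, reject H0; the evidence is statistically significant.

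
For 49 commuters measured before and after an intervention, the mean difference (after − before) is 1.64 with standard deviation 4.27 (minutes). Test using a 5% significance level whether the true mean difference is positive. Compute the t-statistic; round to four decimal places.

H0: μ_d = 0; H1: μ_d > 0 (paired t-test on the differences, right-tailed).
t = d̄/(s_d/√n) = 1.64/(4.27/√49) = 2.6885
df = n − 1 = 48
p-value = P(T ≥ 2.6885) ≈ 0.005
Since p ≈ 0.005 < α = 0.05, reject H0; the evidence is statistically significant.

2.6885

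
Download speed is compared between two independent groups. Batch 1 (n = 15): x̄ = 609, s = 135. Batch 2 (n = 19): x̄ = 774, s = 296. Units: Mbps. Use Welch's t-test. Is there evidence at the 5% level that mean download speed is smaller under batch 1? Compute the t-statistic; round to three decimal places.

-2.162

Let group 1 = batch 1, group 2 = batch 2. H0: μ_1 = μ_2; H1: μ_1 < μ_2 (Welch's two-sample t-test, left-tailed).
t = (x̄_1 − x̄_2)/√(s_1²/n_1 + s_2²/n_2) = (609 − 774)/√(135²/15 + 296²/19) = -2.162
Welch–Satterthwaite df ≈ 26.38
p-value = P(T ≤ -2.162) ≈ 0.0199
Since p ≈ 0.0199 < α = 0.05, reject H0; the data support H1.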